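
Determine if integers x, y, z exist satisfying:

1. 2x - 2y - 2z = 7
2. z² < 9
No

Even the single constraint (2x - 2y - 2z = 7) is infeasible over the integers.

  - 2x - 2y - 2z = 7: every term on the left is divisible by 2, so the LHS ≡ 0 (mod 2), but the RHS 7 is not — no integer solution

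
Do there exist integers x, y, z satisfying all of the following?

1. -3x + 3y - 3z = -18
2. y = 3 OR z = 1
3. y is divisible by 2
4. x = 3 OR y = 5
Yes

Take x = 3, y = -2, z = 1. Substituting into each constraint:
  (1) -3(3) + 3(-2) - 3(1) = -18 ✓
  (2) z = 1, target 1 ✓ (second branch holds)
  (3) -2 = 2 × -1, remainder 0 ✓
  (4) x = 3, target 3 ✓ (first branch holds)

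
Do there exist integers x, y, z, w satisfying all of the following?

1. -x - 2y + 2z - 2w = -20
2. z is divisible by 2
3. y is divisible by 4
Yes

Take x = 0, y = 0, z = 0, w = 10. Substituting into each constraint:
  (1) 0 - 2(0) + 2(0) - 2(10) = -20 ✓
  (2) 0 = 2 × 0, remainder 0 ✓
  (3) 0 = 4 × 0, remainder 0 ✓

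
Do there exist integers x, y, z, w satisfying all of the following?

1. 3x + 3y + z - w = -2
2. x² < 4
Yes

Take x = 0, y = 0, z = 0, w = 2. Substituting into each constraint:
  (1) 3(0) + 3(0) + 0 + (-2) = -2 ✓
  (2) x² = (0)² = 0, and 0 < 4 ✓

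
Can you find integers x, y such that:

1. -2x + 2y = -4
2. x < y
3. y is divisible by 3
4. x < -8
No

A contradictory subset is {-2x + 2y = -4, x < y}. No integer assignment can satisfy these jointly:

  - -2x + 2y = -4: is a linear equation tying the variables together
  - x < y: bounds one variable relative to another variable

From the equation, x − y = 2, i.e. y − x = -2; but y > x requires y − x ≥ 1. Contradiction.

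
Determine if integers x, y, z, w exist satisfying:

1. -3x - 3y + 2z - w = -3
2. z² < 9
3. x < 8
Yes

Take x = 1, y = 0, z = 0, w = 0. Substituting into each constraint:
  (1) -3(1) - 3(0) + 2(0) + 0 = -3 ✓
  (2) z² = (0)² = 0, and 0 < 9 ✓
  (3) 1 < 8 ✓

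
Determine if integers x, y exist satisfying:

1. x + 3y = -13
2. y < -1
Yes

Take x = 2, y = -5. Substituting into each constraint:
  (1) 2 + 3(-5) = -13 ✓
  (2) -5 < -1 ✓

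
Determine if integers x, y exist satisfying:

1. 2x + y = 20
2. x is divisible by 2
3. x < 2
Yes

Take x = 0, y = 20. Substituting into each constraint:
  (1) 2(0) + 20 = 20 ✓
  (2) 0 = 2 × 0, remainder 0 ✓
  (3) 0 < 2 ✓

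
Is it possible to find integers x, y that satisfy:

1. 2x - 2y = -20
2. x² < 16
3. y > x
Yes

Take x = 0, y = 10. Substituting into each constraint:
  (1) 2(0) - 2(10) = -20 ✓
  (2) x² = (0)² = 0, and 0 < 16 ✓
  (3) 10 > 0 ✓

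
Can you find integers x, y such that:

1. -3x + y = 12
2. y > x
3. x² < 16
Yes

Take x = 0, y = 12. Substituting into each constraint:
  (1) -3(0) + 12 = 12 ✓
  (2) 12 > 0 ✓
  (3) x² = (0)² = 0, and 0 < 16 ✓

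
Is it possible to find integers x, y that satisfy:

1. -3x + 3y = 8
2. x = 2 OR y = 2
No

Even the single constraint (-3x + 3y = 8) is infeasible over the integers.

  - -3x + 3y = 8: every term on the left is divisible by 3, so the LHS ≡ 0 (mod 3), but the RHS 8 is not — no integer solution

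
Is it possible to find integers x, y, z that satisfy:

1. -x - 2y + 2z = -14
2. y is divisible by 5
Yes

Take x = 0, y = 0, z = -7. Substituting into each constraint:
  (1) 0 - 2(0) + 2(-7) = -14 ✓
  (2) 0 = 5 × 0, remainder 0 ✓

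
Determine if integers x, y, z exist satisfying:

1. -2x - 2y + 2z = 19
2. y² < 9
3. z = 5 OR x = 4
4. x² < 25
No

Even the single constraint (-2x - 2y + 2z = 19) is infeasible over the integers.

  - -2x - 2y + 2z = 19: every term on the left is divisible by 2, so the LHS ≡ 0 (mod 2), but the RHS 19 is not — no integer solution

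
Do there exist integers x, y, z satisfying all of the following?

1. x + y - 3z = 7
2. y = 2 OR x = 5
Yes

Take x = 2, y = 2, z = -1. Substituting into each constraint:
  (1) 2 + 2 - 3(-1) = 7 ✓
  (2) y = 2, target 2 ✓ (first branch holds)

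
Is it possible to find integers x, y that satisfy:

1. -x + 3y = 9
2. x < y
Yes

Take x = -9, y = 0. Substituting into each constraint:
  (1) 9 + 3(0) = 9 ✓
  (2) -9 < 0 ✓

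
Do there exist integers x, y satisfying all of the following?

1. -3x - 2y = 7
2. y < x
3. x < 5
Yes

Take x = -1, y = -2. Substituting into each constraint:
  (1) -3(-1) - 2(-2) = 7 ✓
  (2) -2 < -1 ✓
  (3) -1 < 5 ✓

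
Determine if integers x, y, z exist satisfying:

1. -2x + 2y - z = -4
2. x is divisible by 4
Yes

Take x = 0, y = 0, z = 4. Substituting into each constraint:
  (1) -2(0) + 2(0) + (-4) = -4 ✓
  (2) 0 = 4 × 0, remainder 0 ✓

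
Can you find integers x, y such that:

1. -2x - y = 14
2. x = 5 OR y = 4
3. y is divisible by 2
Yes

Take x = 5, y = -24. Substituting into each constraint:
  (1) -2(5) + 24 = 14 ✓
  (2) x = 5, target 5 ✓ (first branch holds)
  (3) -24 = 2 × -12, remainder 0 ✓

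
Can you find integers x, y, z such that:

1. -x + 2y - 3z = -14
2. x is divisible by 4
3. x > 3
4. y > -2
Yes

Take x = 4, y = 1, z = 4. Substituting into each constraint:
  (1) (-4) + 2(1) - 3(4) = -14 ✓
  (2) 4 = 4 × 1, remainder 0 ✓
  (3) 4 > 3 ✓
  (4) 1 > -2 ✓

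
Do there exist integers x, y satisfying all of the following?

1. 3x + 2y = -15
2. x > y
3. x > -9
Yes

Take x = -1, y = -6. Substituting into each constraint:
  (1) 3(-1) + 2(-6) = -15 ✓
  (2) -1 > -6 ✓
  (3) -1 > -9 ✓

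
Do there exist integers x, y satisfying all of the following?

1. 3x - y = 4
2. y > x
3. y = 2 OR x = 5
Yes

Take x = 5, y = 11. Substituting into each constraint:
  (1) 3(5) + (-11) = 4 ✓
  (2) 11 > 5 ✓
  (3) x = 5, target 5 ✓ (second branch holds)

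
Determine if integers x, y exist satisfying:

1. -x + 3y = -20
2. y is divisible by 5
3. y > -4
Yes

Take x = 20, y = 0. Substituting into each constraint:
  (1) (-20) + 3(0) = -20 ✓
  (2) 0 = 5 × 0, remainder 0 ✓
  (3) 0 > -4 ✓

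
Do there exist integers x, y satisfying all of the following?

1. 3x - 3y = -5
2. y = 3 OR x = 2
No

Even the single constraint (3x - 3y = -5) is infeasible over the integers.

  - 3x - 3y = -5: every term on the left is divisible by 3, so the LHS ≡ 0 (mod 3), but the RHS -5 is not — no integer solution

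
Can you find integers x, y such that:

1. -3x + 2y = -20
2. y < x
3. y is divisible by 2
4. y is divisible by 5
Yes

Take x = 0, y = -10. Substituting into each constraint:
  (1) -3(0) + 2(-10) = -20 ✓
  (2) -10 < 0 ✓
  (3) -10 = 2 × -5, remainder 0 ✓
  (4) -10 = 5 × -2, remainder 0 ✓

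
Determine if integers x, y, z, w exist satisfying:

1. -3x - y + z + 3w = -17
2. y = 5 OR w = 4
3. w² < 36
Yes

Take x = 10, y = -1, z = 0, w = 4. Substituting into each constraint:
  (1) -3(10) + 1 + 0 + 3(4) = -17 ✓
  (2) w = 4, target 4 ✓ (second branch holds)
  (3) w² = (4)² = 16, and 16 < 36 ✓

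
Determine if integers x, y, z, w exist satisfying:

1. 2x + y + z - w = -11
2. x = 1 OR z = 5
Yes

Take x = 1, y = 0, z = 0, w = 13. Substituting into each constraint:
  (1) 2(1) + 0 + 0 + (-13) = -11 ✓
  (2) x = 1, target 1 ✓ (first branch holds)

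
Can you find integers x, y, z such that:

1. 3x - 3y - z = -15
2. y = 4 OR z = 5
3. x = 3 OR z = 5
Yes

Take x = 3, y = 4, z = 12. Substituting into each constraint:
  (1) 3(3) - 3(4) + (-12) = -15 ✓
  (2) y = 4, target 4 ✓ (first branch holds)
  (3) x = 3, target 3 ✓ (first branch holds)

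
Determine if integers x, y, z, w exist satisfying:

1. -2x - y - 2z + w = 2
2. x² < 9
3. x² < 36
Yes

Take x = 0, y = 0, z = -1, w = 0. Substituting into each constraint:
  (1) -2(0) + 0 - 2(-1) + 0 = 2 ✓
  (2) x² = (0)² = 0, and 0 < 9 ✓
  (3) x² = (0)² = 0, and 0 < 36 ✓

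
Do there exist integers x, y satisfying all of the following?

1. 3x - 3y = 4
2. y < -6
No

Even the single constraint (3x - 3y = 4) is infeasible over the integers.

  - 3x - 3y = 4: every term on the left is divisible by 3, so the LHS ≡ 0 (mod 3), but the RHS 4 is not — no integer solution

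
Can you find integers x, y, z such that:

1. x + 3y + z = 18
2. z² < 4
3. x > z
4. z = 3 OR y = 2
Yes

Take x = 12, y = 2, z = 0. Substituting into each constraint:
  (1) 12 + 3(2) + 0 = 18 ✓
  (2) z² = (0)² = 0, and 0 < 4 ✓
  (3) 12 > 0 ✓
  (4) y = 2, target 2 ✓ (second branch holds)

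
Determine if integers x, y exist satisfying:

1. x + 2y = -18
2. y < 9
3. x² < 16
Yes

Take x = 0, y = -9. Substituting into each constraint:
  (1) 0 + 2(-9) = -18 ✓
  (2) -9 < 9 ✓
  (3) x² = (0)² = 0, and 0 < 16 ✓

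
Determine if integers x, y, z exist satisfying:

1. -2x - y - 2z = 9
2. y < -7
Yes

Take x = 0, y = -9, z = 0. Substituting into each constraint:
  (1) -2(0) + 9 - 2(0) = 9 ✓
  (2) -9 < -7 ✓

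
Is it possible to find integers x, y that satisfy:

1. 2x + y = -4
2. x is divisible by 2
Yes

Take x = 0, y = -4. Substituting into each constraint:
  (1) 2(0) + (-4) = -4 ✓
  (2) 0 = 2 × 0, remainder 0 ✓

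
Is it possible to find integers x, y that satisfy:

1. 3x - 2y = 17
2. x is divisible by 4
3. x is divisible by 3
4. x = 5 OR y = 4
No

A contradictory subset is {3x - 2y = 17, x is divisible by 4, x = 5 OR y = 4}. No integer assignment can satisfy these jointly:

  - 3x - 2y = 17: is a linear equation tying the variables together
  - x is divisible by 4: restricts x to multiples of 4
  - x = 5 OR y = 4: forces a choice: either x = 5 or y = 4

Modular obstruction: writing x = 4x', every remaining term of the linear equation is divisible by 2, so the left side is ≡ 0 (mod 2); but the right side 17 ≡ 1 (mod 2). No integers can satisfy it.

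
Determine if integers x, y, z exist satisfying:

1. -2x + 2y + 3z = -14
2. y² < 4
Yes

Take x = 7, y = 0, z = 0. Substituting into each constraint:
  (1) -2(7) + 2(0) + 3(0) = -14 ✓
  (2) y² = (0)² = 0, and 0 < 4 ✓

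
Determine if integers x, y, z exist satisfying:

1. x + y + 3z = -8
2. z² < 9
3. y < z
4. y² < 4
Yes

Take x = -7, y = -1, z = 0. Substituting into each constraint:
  (1) (-7) + (-1) + 3(0) = -8 ✓
  (2) z² = (0)² = 0, and 0 < 9 ✓
  (3) -1 < 0 ✓
  (4) y² = (-1)² = 1, and 1 < 4 ✓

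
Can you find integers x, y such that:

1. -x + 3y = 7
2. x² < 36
Yes

Take x = -1, y = 2. Substituting into each constraint:
  (1) 1 + 3(2) = 7 ✓
  (2) x² = (-1)² = 1, and 1 < 36 ✓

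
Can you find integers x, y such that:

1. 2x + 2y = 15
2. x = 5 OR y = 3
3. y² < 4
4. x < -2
No

Even the single constraint (2x + 2y = 15) is infeasible over the integers.

  - 2x + 2y = 15: every term on the left is divisible by 2, so the LHS ≡ 0 (mod 2), but the RHS 15 is not — no integer solution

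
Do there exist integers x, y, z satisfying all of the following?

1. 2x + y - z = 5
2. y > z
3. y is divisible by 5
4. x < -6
Yes

Take x = -7, y = 0, z = -19. Substituting into each constraint:
  (1) 2(-7) + 0 + 19 = 5 ✓
  (2) 0 > -19 ✓
  (3) 0 = 5 × 0, remainder 0 ✓
  (4) -7 < -6 ✓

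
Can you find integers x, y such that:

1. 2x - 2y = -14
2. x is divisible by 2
Yes

Take x = 0, y = 7. Substituting into each constraint:
  (1) 2(0) - 2(7) = -14 ✓
  (2) 0 = 2 × 0, remainder 0 ✓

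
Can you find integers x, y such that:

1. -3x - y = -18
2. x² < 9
Yes

Take x = 0, y = 18. Substituting into each constraint:
  (1) -3(0) + (-18) = -18 ✓
  (2) x² = (0)² = 0, and 0 < 9 ✓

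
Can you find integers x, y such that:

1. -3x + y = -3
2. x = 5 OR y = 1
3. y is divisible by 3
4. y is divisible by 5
No

A contradictory subset is {-3x + y = -3, x = 5 OR y = 1, y is divisible by 5}. No integer assignment can satisfy these jointly:

  - -3x + y = -3: is a linear equation tying the variables together
  - x = 5 OR y = 1: forces a choice: either x = 5 or y = 1
  - y is divisible by 5: restricts y to multiples of 5

Split on the disjunction (x = 5 OR y = 1):
  • If x = 5: with x = 5, writing y = 5y', every remaining term of the linear equation is divisible by 5, so the left side is ≡ 0 (mod 5); but the right side 12 ≡ 2 (mod 5). No integers can satisfy it.
  • If y = 1: this contradicts the divisibility constraint — 1 is not a multiple of 5.
Both branches are infeasible, so the system has no integer solution.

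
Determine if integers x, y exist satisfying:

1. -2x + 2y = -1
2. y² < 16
No

Even the single constraint (-2x + 2y = -1) is infeasible over the integers.

  - -2x + 2y = -1: every term on the left is divisible by 2, so the LHS ≡ 0 (mod 2), but the RHS -1 is not — no integer solution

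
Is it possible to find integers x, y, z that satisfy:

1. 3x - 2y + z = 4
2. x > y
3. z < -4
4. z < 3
Yes

Take x = 7, y = 6, z = -5. Substituting into each constraint:
  (1) 3(7) - 2(6) + (-5) = 4 ✓
  (2) 7 > 6 ✓
  (3) -5 < -4 ✓
  (4) -5 < 3 ✓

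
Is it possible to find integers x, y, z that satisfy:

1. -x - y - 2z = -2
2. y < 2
Yes

Take x = 0, y = 0, z = 1. Substituting into each constraint:
  (1) 0 + 0 - 2(1) = -2 ✓
  (2) 0 < 2 ✓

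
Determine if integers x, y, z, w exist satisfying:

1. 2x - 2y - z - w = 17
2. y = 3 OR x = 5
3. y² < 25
Yes

Take x = 0, y = 3, z = 0, w = -23. Substituting into each constraint:
  (1) 2(0) - 2(3) + 0 + 23 = 17 ✓
  (2) y = 3, target 3 ✓ (first branch holds)
  (3) y² = (3)² = 9, and 9 < 25 ✓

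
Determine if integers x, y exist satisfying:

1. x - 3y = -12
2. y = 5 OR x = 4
Yes

Take x = 3, y = 5. Substituting into each constraint:
  (1) 3 - 3(5) = -12 ✓
  (2) y = 5, target 5 ✓ (first branch holds)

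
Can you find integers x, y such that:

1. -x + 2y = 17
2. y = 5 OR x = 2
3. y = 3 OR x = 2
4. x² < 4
No

The full constraint system is jointly infeasible over the integers. Each constraint and what it forces:

  - -x + 2y = 17: is a linear equation tying the variables together
  - y = 5 OR x = 2: forces a choice: either y = 5 or x = 2
  - y = 3 OR x = 2: forces a choice: either y = 3 or x = 2
  - x² < 4: restricts x to |x| ≤ 1

The bounds confine x to {-1, 0, 1}. For each value, substitute into the equation:
  • x = -1: the equation forces y = 8, but neither branch of (y = 5 OR x = 2) holds.
  • x = 0: the equation gives 2y = 17, so y would not be an integer.
  • x = 1: the equation forces y = 9, but neither branch of (y = 5 OR x = 2) holds.
Every case fails, so no integer solution exists.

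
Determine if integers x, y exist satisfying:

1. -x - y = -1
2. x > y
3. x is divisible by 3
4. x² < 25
Yes

Take x = 3, y = -2. Substituting into each constraint:
  (1) (-3) + 2 = -1 ✓
  (2) 3 > -2 ✓
  (3) 3 = 3 × 1, remainder 0 ✓
  (4) x² = (3)² = 9, and 9 < 25 ✓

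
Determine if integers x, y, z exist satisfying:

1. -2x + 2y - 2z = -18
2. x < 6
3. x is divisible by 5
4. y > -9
Yes

Take x = 0, y = 0, z = 9. Substituting into each constraint:
  (1) -2(0) + 2(0) - 2(9) = -18 ✓
  (2) 0 < 6 ✓
  (3) 0 = 5 × 0, remainder 0 ✓
  (4) 0 > -9 ✓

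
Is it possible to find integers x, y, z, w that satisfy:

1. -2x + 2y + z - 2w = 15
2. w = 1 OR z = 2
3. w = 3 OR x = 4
Yes

Take x = 4, y = 11, z = 3, w = 1. Substituting into each constraint:
  (1) -2(4) + 2(11) + 3 - 2(1) = 15 ✓
  (2) w = 1, target 1 ✓ (first branch holds)
  (3) x = 4, target 4 ✓ (second branch holds)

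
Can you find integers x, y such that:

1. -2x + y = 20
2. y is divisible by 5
Yes

Take x = -10, y = 0. Substituting into each constraint:
  (1) -2(-10) + 0 = 20 ✓
  (2) 0 = 5 × 0, remainder 0 ✓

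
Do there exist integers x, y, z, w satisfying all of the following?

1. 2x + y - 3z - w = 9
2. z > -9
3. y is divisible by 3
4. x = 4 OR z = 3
Yes

Take x = 4, y = 0, z = 0, w = -1. Substituting into each constraint:
  (1) 2(4) + 0 - 3(0) + 1 = 9 ✓
  (2) 0 > -9 ✓
  (3) 0 = 3 × 0, remainder 0 ✓
  (4) x = 4, target 4 ✓ (first branch holds)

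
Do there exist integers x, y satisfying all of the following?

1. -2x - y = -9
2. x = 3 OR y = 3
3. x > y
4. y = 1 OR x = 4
No

A contradictory subset is {-2x - y = -9, x = 3 OR y = 3, x > y}. No integer assignment can satisfy these jointly:

  - -2x - y = -9: is a linear equation tying the variables together
  - x = 3 OR y = 3: forces a choice: either x = 3 or y = 3
  - x > y: bounds one variable relative to another variable

Split on the disjunction (x = 3 OR y = 3):
  • If x = 3: the equation forces y = 3, giving (x, y) = (3, 3), which violates x > y.
  • If y = 3: the equation forces x = 3, giving (y, x) = (3, 3), which violates x > y.
Both branches are infeasible, so the system has no integer solution.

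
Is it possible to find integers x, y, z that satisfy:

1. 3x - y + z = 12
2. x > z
Yes

Take x = 1, y = -9, z = 0. Substituting into each constraint:
  (1) 3(1) + 9 + 0 = 12 ✓
  (2) 1 > 0 ✓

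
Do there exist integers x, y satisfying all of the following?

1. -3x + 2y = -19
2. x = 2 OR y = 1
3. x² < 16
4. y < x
No

A contradictory subset is {-3x + 2y = -19, x = 2 OR y = 1, x² < 16}. No integer assignment can satisfy these jointly:

  - -3x + 2y = -19: is a linear equation tying the variables together
  - x = 2 OR y = 1: forces a choice: either x = 2 or y = 1
  - x² < 16: restricts x to |x| ≤ 3

Split on the disjunction (x = 2 OR y = 1):
  • If x = 2: with x = 2, every remaining term of the linear equation is divisible by 2, so the left side is ≡ 0 (mod 2); but the right side -13 ≡ 1 (mod 2). No integers can satisfy it.
  • If y = 1: the equation forces x = 7, but x² < 16 requires |x| ≤ 3.
Both branches are infeasible, so the system has no integer solution.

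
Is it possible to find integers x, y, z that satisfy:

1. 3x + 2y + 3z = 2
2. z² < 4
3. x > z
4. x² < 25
Yes

Take x = 2, y = -2, z = 0. Substituting into each constraint:
  (1) 3(2) + 2(-2) + 3(0) = 2 ✓
  (2) z² = (0)² = 0, and 0 < 4 ✓
  (3) 2 > 0 ✓
  (4) x² = (2)² = 4, and 4 < 25 ✓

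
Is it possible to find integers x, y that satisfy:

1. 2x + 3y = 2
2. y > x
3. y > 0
Yes

Take x = -2, y = 2. Substituting into each constraint:
  (1) 2(-2) + 3(2) = 2 ✓
  (2) 2 > -2 ✓
  (3) 2 > 0 ✓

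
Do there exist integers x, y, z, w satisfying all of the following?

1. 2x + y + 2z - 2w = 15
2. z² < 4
Yes

Take x = 0, y = 15, z = 0, w = 0. Substituting into each constraint:
  (1) 2(0) + 15 + 2(0) - 2(0) = 15 ✓
  (2) z² = (0)² = 0, and 0 < 4 ✓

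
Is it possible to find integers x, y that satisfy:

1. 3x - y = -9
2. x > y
Yes

Take x = -5, y = -6. Substituting into each constraint:
  (1) 3(-5) + 6 = -9 ✓
  (2) -5 > -6 ✓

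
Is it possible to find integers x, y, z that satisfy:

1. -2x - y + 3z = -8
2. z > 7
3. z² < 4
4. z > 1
No

A contradictory subset is {z > 7, z² < 4}. No integer assignment can satisfy these jointly:

  - z > 7: bounds one variable relative to a constant
  - z² < 4: restricts z to |z| ≤ 1

Direct contradiction: the bounds on z require z ≥ 8 and z ≤ 1 simultaneously, which is empty.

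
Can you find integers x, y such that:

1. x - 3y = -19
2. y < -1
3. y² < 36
Yes

Take x = -25, y = -2. Substituting into each constraint:
  (1) (-25) - 3(-2) = -19 ✓
  (2) -2 < -1 ✓
  (3) y² = (-2)² = 4, and 4 < 36 ✓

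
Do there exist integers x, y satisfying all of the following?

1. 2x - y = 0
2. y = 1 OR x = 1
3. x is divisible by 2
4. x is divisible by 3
No

A contradictory subset is {2x - y = 0, y = 1 OR x = 1, x is divisible by 3}. No integer assignment can satisfy these jointly:

  - 2x - y = 0: is a linear equation tying the variables together
  - y = 1 OR x = 1: forces a choice: either y = 1 or x = 1
  - x is divisible by 3: restricts x to multiples of 3

Split on the disjunction (y = 1 OR x = 1):
  • If y = 1: with y = 1, writing x = 3x', every remaining term of the linear equation is divisible by 6, so the left side is ≡ 0 (mod 6); but the right side 1 ≡ 1 (mod 6). No integers can satisfy it.
  • If x = 1: this contradicts the divisibility constraint — 1 is not a multiple of 3.
Both branches are infeasible, so the system has no integer solution.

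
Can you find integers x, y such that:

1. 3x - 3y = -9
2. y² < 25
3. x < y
Yes

Take x = -3, y = 0. Substituting into each constraint:
  (1) 3(-3) - 3(0) = -9 ✓
  (2) y² = (0)² = 0, and 0 < 25 ✓
  (3) -3 < 0 ✓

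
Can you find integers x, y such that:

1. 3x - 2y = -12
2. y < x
Yes

Take x = -14, y = -15. Substituting into each constraint:
  (1) 3(-14) - 2(-15) = -12 ✓
  (2) -15 < -14 ✓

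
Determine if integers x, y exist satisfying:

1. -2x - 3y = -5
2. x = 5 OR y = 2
No

The full constraint system is jointly infeasible over the integers. Each constraint and what it forces:

  - -2x - 3y = -5: is a linear equation tying the variables together
  - x = 5 OR y = 2: forces a choice: either x = 5 or y = 2

Split on the disjunction (x = 5 OR y = 2):
  • If x = 5: with x = 5, every remaining term of the linear equation is divisible by 3, so the left side is ≡ 0 (mod 3); but the right side 5 ≡ 2 (mod 3). No integers can satisfy it.
  • If y = 2: with y = 2, every remaining term of the linear equation is divisible by 2, so the left side is ≡ 0 (mod 2); but the right side 1 ≡ 1 (mod 2). No integers can satisfy it.
Both branches are infeasible, so the system has no integer solution.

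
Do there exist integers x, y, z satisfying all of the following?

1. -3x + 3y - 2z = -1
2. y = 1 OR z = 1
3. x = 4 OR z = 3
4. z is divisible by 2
Yes

Take x = 4, y = 1, z = -4. Substituting into each constraint:
  (1) -3(4) + 3(1) - 2(-4) = -1 ✓
  (2) y = 1, target 1 ✓ (first branch holds)
  (3) x = 4, target 4 ✓ (first branch holds)
  (4) -4 = 2 × -2, remainder 0 ✓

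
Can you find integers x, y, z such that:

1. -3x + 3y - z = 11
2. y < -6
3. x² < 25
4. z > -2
No

The full constraint system is jointly infeasible over the integers. Each constraint and what it forces:

  - -3x + 3y - z = 11: is a linear equation tying the variables together
  - y < -6: bounds one variable relative to a constant
  - x² < 25: restricts x to |x| ≤ 4
  - z > -2: bounds one variable relative to a constant

Range argument: with x ∈ [-4, 4], y ∈ [−∞, -7], z ∈ [-1, ∞], the left side of the equation is at most -8, but the right side is 11 > -8. No integer solution exists.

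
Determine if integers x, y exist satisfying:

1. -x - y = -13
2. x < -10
Yes

Take x = -11, y = 24. Substituting into each constraint:
  (1) 11 + (-24) = -13 ✓
  (2) -11 < -10 ✓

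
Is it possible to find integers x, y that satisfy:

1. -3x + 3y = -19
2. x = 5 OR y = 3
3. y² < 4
No

Even the single constraint (-3x + 3y = -19) is infeasible over the integers.

  - -3x + 3y = -19: every term on the left is divisible by 3, so the LHS ≡ 0 (mod 3), but the RHS -19 is not — no integer solution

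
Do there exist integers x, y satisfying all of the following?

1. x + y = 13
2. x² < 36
Yes

Take x = 0, y = 13. Substituting into each constraint:
  (1) 0 + 13 = 13 ✓
  (2) x² = (0)² = 0, and 0 < 36 ✓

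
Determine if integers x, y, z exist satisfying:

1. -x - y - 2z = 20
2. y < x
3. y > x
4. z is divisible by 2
No

A contradictory subset is {y < x, y > x}. No integer assignment can satisfy these jointly:

  - y < x: bounds one variable relative to another variable
  - y > x: bounds one variable relative to another variable

Direct contradiction: x > y and y > x cannot both hold.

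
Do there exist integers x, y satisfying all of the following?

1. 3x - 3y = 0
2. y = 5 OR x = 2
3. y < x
No

A contradictory subset is {3x - 3y = 0, y < x}. No integer assignment can satisfy these jointly:

  - 3x - 3y = 0: is a linear equation tying the variables together
  - y < x: bounds one variable relative to another variable

From the equation, x − y = 0, i.e. x − y = 0; but x > y requires x − y ≥ 1. Contradiction.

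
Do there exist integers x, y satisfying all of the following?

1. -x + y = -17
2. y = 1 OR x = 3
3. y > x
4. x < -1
No

A contradictory subset is {-x + y = -17, y > x}. No integer assignment can satisfy these jointly:

  - -x + y = -17: is a linear equation tying the variables together
  - y > x: bounds one variable relative to another variable

From the equation, x − y = 17, i.e. y − x = -17; but y > x requires y − x ≥ 1. Contradiction.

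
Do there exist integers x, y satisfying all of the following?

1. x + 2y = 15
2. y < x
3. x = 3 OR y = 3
Yes

Take x = 9, y = 3. Substituting into each constraint:
  (1) 9 + 2(3) = 15 ✓
  (2) 3 < 9 ✓
  (3) y = 3, target 3 ✓ (second branch holds)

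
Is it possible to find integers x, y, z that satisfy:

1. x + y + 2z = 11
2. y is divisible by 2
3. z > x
Yes

Take x = 3, y = 0, z = 4. Substituting into each constraint:
  (1) 3 + 0 + 2(4) = 11 ✓
  (2) 0 = 2 × 0, remainder 0 ✓
  (3) 4 > 3 ✓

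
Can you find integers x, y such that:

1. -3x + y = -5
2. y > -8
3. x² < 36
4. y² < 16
Yes

Take x = 2, y = 1. Substituting into each constraint:
  (1) -3(2) + 1 = -5 ✓
  (2) 1 > -8 ✓
  (3) x² = (2)² = 4, and 4 < 36 ✓
  (4) y² = (1)² = 1, and 1 < 16 ✓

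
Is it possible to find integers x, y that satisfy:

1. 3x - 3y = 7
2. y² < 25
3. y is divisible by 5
No

Even the single constraint (3x - 3y = 7) is infeasible over the integers.

  - 3x - 3y = 7: every term on the left is divisible by 3, so the LHS ≡ 0 (mod 3), but the RHS 7 is not — no integer solution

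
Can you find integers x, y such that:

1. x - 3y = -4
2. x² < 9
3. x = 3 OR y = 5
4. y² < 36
No

A contradictory subset is {x - 3y = -4, x² < 9, x = 3 OR y = 5}. No integer assignment can satisfy these jointly:

  - x - 3y = -4: is a linear equation tying the variables together
  - x² < 9: restricts x to |x| ≤ 2
  - x = 3 OR y = 5: forces a choice: either x = 3 or y = 5

Split on the disjunction (x = 3 OR y = 5):
  • If x = 3: this contradicts x² < 9, which requires |x| ≤ 2.
  • If y = 5: the equation forces x = 11, but x² < 9 requires |x| ≤ 2.
Both branches are infeasible, so the system has no integer solution.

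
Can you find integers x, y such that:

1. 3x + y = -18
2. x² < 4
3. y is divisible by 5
Yes

Take x = -1, y = -15. Substituting into each constraint:
  (1) 3(-1) + (-15) = -18 ✓
  (2) x² = (-1)² = 1, and 1 < 4 ✓
  (3) -15 = 5 × -3, remainder 0 ✓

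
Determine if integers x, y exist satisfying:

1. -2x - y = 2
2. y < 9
Yes

Take x = -1, y = 0. Substituting into each constraint:
  (1) -2(-1) + 0 = 2 ✓
  (2) 0 < 9 ✓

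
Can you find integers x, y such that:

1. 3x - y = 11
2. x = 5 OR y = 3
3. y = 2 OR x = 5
Yes

Take x = 5, y = 4. Substituting into each constraint:
  (1) 3(5) + (-4) = 11 ✓
  (2) x = 5, target 5 ✓ (first branch holds)
  (3) x = 5, target 5 ✓ (second branch holds)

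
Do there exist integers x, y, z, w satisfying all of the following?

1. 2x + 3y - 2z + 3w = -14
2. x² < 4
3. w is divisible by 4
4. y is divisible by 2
Yes

Take x = 0, y = 0, z = 7, w = 0. Substituting into each constraint:
  (1) 2(0) + 3(0) - 2(7) + 3(0) = -14 ✓
  (2) x² = (0)² = 0, and 0 < 4 ✓
  (3) 0 = 4 × 0, remainder 0 ✓
  (4) 0 = 2 × 0, remainder 0 ✓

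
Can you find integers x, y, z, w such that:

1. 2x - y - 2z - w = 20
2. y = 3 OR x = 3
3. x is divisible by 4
Yes

Take x = 0, y = 3, z = 0, w = -23. Substituting into each constraint:
  (1) 2(0) + (-3) - 2(0) + 23 = 20 ✓
  (2) y = 3, target 3 ✓ (first branch holds)
  (3) 0 = 4 × 0, remainder 0 ✓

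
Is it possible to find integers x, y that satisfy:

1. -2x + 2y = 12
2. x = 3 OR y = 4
Yes

Take x = -2, y = 4. Substituting into each constraint:
  (1) -2(-2) + 2(4) = 12 ✓
  (2) y = 4, target 4 ✓ (second branch holds)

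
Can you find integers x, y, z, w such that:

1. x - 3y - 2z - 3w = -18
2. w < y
Yes

Take x = 1, y = 0, z = 11, w = -1. Substituting into each constraint:
  (1) 1 - 3(0) - 2(11) - 3(-1) = -18 ✓
  (2) -1 < 0 ✓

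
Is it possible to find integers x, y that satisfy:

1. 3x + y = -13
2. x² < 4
Yes

Take x = 0, y = -13. Substituting into each constraint:
  (1) 3(0) + (-13) = -13 ✓
  (2) x² = (0)² = 0, and 0 < 4 ✓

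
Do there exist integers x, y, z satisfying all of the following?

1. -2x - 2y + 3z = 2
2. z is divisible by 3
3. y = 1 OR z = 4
Yes

Take x = -2, y = 1, z = 0. Substituting into each constraint:
  (1) -2(-2) - 2(1) + 3(0) = 2 ✓
  (2) 0 = 3 × 0, remainder 0 ✓
  (3) y = 1, target 1 ✓ (first branch holds)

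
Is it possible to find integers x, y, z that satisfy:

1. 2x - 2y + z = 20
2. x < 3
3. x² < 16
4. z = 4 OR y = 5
Yes

Take x = 0, y = 5, z = 30. Substituting into each constraint:
  (1) 2(0) - 2(5) + 30 = 20 ✓
  (2) 0 < 3 ✓
  (3) x² = (0)² = 0, and 0 < 16 ✓
  (4) y = 5, target 5 ✓ (second branch holds)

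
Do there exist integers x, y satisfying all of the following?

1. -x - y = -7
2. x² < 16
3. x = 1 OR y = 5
Yes

Take x = 2, y = 5. Substituting into each constraint:
  (1) (-2) + (-5) = -7 ✓
  (2) x² = (2)² = 4, and 4 < 16 ✓
  (3) y = 5, target 5 ✓ (second branch holds)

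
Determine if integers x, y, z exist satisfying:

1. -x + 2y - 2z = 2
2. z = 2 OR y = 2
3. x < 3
Yes

Take x = 0, y = 2, z = 1. Substituting into each constraint:
  (1) 0 + 2(2) - 2(1) = 2 ✓
  (2) y = 2, target 2 ✓ (second branch holds)
  (3) 0 < 3 ✓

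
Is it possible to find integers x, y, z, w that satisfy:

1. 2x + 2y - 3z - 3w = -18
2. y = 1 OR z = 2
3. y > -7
Yes

Take x = 2, y = 1, z = 0, w = 8. Substituting into each constraint:
  (1) 2(2) + 2(1) - 3(0) - 3(8) = -18 ✓
  (2) y = 1, target 1 ✓ (first branch holds)
  (3) 1 > -7 ✓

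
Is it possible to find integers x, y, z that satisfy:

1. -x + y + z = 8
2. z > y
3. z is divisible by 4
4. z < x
Yes

Take x = 15, y = 11, z = 12. Substituting into each constraint:
  (1) (-15) + 11 + 12 = 8 ✓
  (2) 12 > 11 ✓
  (3) 12 = 4 × 3, remainder 0 ✓
  (4) 12 < 15 ✓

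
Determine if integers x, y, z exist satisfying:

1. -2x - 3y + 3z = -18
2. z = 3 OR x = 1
Yes

Take x = 3, y = 7, z = 3. Substituting into each constraint:
  (1) -2(3) - 3(7) + 3(3) = -18 ✓
  (2) z = 3, target 3 ✓ (first branch holds)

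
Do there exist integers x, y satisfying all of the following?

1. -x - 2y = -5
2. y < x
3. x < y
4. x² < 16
No

A contradictory subset is {y < x, x < y}. No integer assignment can satisfy these jointly:

  - y < x: bounds one variable relative to another variable
  - x < y: bounds one variable relative to another variable

Direct contradiction: x > y and y > x cannot both hold.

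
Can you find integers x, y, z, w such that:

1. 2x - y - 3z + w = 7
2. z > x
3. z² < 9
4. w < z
Yes

Take x = -1, y = -10, z = 0, w = -1. Substituting into each constraint:
  (1) 2(-1) + 10 - 3(0) + (-1) = 7 ✓
  (2) 0 > -1 ✓
  (3) z² = (0)² = 0, and 0 < 9 ✓
  (4) -1 < 0 ✓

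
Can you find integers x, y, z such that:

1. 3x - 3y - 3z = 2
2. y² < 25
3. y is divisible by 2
No

Even the single constraint (3x - 3y - 3z = 2) is infeasible over the integers.

  - 3x - 3y - 3z = 2: every term on the left is divisible by 3, so the LHS ≡ 0 (mod 3), but the RHS 2 is not — no integer solution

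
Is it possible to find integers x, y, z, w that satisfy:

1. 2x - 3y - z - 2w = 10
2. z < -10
Yes

Take x = 1, y = 1, z = -11, w = 0. Substituting into each constraint:
  (1) 2(1) - 3(1) + 11 - 2(0) = 10 ✓
  (2) -11 < -10 ✓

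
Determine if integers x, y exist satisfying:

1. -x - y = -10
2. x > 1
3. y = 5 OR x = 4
Yes

Take x = 4, y = 6. Substituting into each constraint:
  (1) (-4) + (-6) = -10 ✓
  (2) 4 > 1 ✓
  (3) x = 4, target 4 ✓ (second branch holds)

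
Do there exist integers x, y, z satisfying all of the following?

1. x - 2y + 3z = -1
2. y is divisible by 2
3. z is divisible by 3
Yes

Take x = -1, y = 0, z = 0. Substituting into each constraint:
  (1) (-1) - 2(0) + 3(0) = -1 ✓
  (2) 0 = 2 × 0, remainder 0 ✓
  (3) 0 = 3 × 0, remainder 0 ✓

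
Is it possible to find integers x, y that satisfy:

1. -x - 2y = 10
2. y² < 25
Yes

Take x = -10, y = 0. Substituting into each constraint:
  (1) 10 - 2(0) = 10 ✓
  (2) y² = (0)² = 0, and 0 < 25 ✓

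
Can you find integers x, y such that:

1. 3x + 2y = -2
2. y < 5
Yes

Take x = -2, y = 2. Substituting into each constraint:
  (1) 3(-2) + 2(2) = -2 ✓
  (2) 2 < 5 ✓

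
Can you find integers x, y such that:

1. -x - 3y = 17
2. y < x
Yes

Take x = -2, y = -5. Substituting into each constraint:
  (1) 2 - 3(-5) = 17 ✓
  (2) -5 < -2 ✓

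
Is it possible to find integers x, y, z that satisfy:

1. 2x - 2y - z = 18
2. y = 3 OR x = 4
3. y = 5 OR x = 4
Yes

Take x = 4, y = 0, z = -10. Substituting into each constraint:
  (1) 2(4) - 2(0) + 10 = 18 ✓
  (2) x = 4, target 4 ✓ (second branch holds)
  (3) x = 4, target 4 ✓ (second branch holds)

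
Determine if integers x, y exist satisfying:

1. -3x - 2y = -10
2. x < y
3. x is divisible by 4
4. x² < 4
Yes

Take x = 0, y = 5. Substituting into each constraint:
  (1) -3(0) - 2(5) = -10 ✓
  (2) 0 < 5 ✓
  (3) 0 = 4 × 0, remainder 0 ✓
  (4) x² = (0)² = 0, and 0 < 4 ✓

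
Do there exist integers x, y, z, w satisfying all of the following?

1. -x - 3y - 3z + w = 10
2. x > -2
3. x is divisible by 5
Yes

Take x = 0, y = 0, z = -3, w = 1. Substituting into each constraint:
  (1) 0 - 3(0) - 3(-3) + 1 = 10 ✓
  (2) 0 > -2 ✓
  (3) 0 = 5 × 0, remainder 0 ✓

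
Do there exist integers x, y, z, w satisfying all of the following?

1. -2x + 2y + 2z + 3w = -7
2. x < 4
Yes

Take x = 2, y = 0, z = 0, w = -1. Substituting into each constraint:
  (1) -2(2) + 2(0) + 2(0) + 3(-1) = -7 ✓
  (2) 2 < 4 ✓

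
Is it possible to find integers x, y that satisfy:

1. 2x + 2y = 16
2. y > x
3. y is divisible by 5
Yes

Take x = 3, y = 5. Substituting into each constraint:
  (1) 2(3) + 2(5) = 16 ✓
  (2) 5 > 3 ✓
  (3) 5 = 5 × 1, remainder 0 ✓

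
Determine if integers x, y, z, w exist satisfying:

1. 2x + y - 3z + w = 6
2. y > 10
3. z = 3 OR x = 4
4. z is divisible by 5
Yes

Take x = 4, y = 11, z = 0, w = -13. Substituting into each constraint:
  (1) 2(4) + 11 - 3(0) + (-13) = 6 ✓
  (2) 11 > 10 ✓
  (3) x = 4, target 4 ✓ (second branch holds)
  (4) 0 = 5 × 0, remainder 0 ✓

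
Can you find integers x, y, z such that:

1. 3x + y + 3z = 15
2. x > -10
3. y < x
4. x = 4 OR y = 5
Yes

Take x = 4, y = 3, z = 0. Substituting into each constraint:
  (1) 3(4) + 3 + 3(0) = 15 ✓
  (2) 4 > -10 ✓
  (3) 3 < 4 ✓
  (4) x = 4, target 4 ✓ (first branch holds)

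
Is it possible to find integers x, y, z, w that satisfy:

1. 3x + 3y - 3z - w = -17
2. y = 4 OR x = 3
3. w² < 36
Yes

Take x = 3, y = 5, z = 14, w = -1. Substituting into each constraint:
  (1) 3(3) + 3(5) - 3(14) + 1 = -17 ✓
  (2) x = 3, target 3 ✓ (second branch holds)
  (3) w² = (-1)² = 1, and 1 < 36 ✓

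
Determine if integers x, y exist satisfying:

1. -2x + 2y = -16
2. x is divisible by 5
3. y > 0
Yes

Take x = 10, y = 2. Substituting into each constraint:
  (1) -2(10) + 2(2) = -16 ✓
  (2) 10 = 5 × 2, remainder 0 ✓
  (3) 2 > 0 ✓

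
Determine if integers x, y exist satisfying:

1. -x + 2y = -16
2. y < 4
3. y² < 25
Yes

Take x = 16, y = 0. Substituting into each constraint:
  (1) (-16) + 2(0) = -16 ✓
  (2) 0 < 4 ✓
  (3) y² = (0)² = 0, and 0 < 25 ✓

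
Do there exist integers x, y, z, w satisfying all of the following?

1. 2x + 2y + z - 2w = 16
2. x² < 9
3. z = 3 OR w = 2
Yes

Take x = 0, y = 10, z = 0, w = 2. Substituting into each constraint:
  (1) 2(0) + 2(10) + 0 - 2(2) = 16 ✓
  (2) x² = (0)² = 0, and 0 < 9 ✓
  (3) w = 2, target 2 ✓ (second branch holds)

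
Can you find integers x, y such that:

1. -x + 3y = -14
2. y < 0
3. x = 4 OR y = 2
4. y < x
No

A contradictory subset is {-x + 3y = -14, y < 0, x = 4 OR y = 2}. No integer assignment can satisfy these jointly:

  - -x + 3y = -14: is a linear equation tying the variables together
  - y < 0: bounds one variable relative to a constant
  - x = 4 OR y = 2: forces a choice: either x = 4 or y = 2

Split on the disjunction (x = 4 OR y = 2):
  • If x = 4: with x = 4, every remaining term of the linear equation is divisible by 3, so the left side is ≡ 0 (mod 3); but the right side -10 ≡ 2 (mod 3). No integers can satisfy it.
  • If y = 2: this contradicts the bound y ≤ -1.
Both branches are infeasible, so the system has no integer solution.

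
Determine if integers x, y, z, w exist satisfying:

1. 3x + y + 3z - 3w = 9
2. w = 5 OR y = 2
Yes

Take x = 8, y = 0, z = 0, w = 5. Substituting into each constraint:
  (1) 3(8) + 0 + 3(0) - 3(5) = 9 ✓
  (2) w = 5, target 5 ✓ (first branch holds)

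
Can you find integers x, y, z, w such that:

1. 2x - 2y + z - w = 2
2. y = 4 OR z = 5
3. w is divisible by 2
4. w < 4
Yes

Take x = 2, y = 4, z = 6, w = 0. Substituting into each constraint:
  (1) 2(2) - 2(4) + 6 + 0 = 2 ✓
  (2) y = 4, target 4 ✓ (first branch holds)
  (3) 0 = 2 × 0, remainder 0 ✓
  (4) 0 < 4 ✓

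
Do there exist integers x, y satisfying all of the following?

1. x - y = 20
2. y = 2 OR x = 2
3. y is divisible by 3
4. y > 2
No

A contradictory subset is {x - y = 20, y = 2 OR x = 2, y > 2}. No integer assignment can satisfy these jointly:

  - x - y = 20: is a linear equation tying the variables together
  - y = 2 OR x = 2: forces a choice: either y = 2 or x = 2
  - y > 2: bounds one variable relative to a constant

Split on the disjunction (y = 2 OR x = 2):
  • If y = 2: this contradicts the bound y ≥ 3.
  • If x = 2: the equation forces y = -18, which contradicts the bound y ≥ 3.
Both branches are infeasible, so the system has no integer solution.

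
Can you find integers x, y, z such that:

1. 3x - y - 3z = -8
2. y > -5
Yes

Take x = 0, y = 8, z = 0. Substituting into each constraint:
  (1) 3(0) + (-8) - 3(0) = -8 ✓
  (2) 8 > -5 ✓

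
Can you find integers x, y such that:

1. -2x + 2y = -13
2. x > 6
No

Even the single constraint (-2x + 2y = -13) is infeasible over the integers.

  - -2x + 2y = -13: every term on the left is divisible by 2, so the LHS ≡ 0 (mod 2), but the RHS -13 is not — no integer solution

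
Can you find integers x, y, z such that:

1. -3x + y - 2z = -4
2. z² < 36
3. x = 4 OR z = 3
Yes

Take x = 4, y = 0, z = -4. Substituting into each constraint:
  (1) -3(4) + 0 - 2(-4) = -4 ✓
  (2) z² = (-4)² = 16, and 16 < 36 ✓
  (3) x = 4, target 4 ✓ (first branch holds)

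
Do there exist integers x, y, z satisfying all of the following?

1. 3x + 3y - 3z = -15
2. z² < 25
Yes

Take x = -5, y = 0, z = 0. Substituting into each constraint:
  (1) 3(-5) + 3(0) - 3(0) = -15 ✓
  (2) z² = (0)² = 0, and 0 < 25 ✓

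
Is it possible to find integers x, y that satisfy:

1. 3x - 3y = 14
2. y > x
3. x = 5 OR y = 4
No

Even the single constraint (3x - 3y = 14) is infeasible over the integers.

  - 3x - 3y = 14: every term on the left is divisible by 3, so the LHS ≡ 0 (mod 3), but the RHS 14 is not — no integer solution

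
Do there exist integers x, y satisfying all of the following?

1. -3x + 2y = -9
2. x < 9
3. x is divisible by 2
No

A contradictory subset is {-3x + 2y = -9, x is divisible by 2}. No integer assignment can satisfy these jointly:

  - -3x + 2y = -9: is a linear equation tying the variables together
  - x is divisible by 2: restricts x to multiples of 2

Modular obstruction: writing x = 2x', every remaining term of the linear equation is divisible by 2, so the left side is ≡ 0 (mod 2); but the right side -9 ≡ 1 (mod 2). No integers can satisfy it.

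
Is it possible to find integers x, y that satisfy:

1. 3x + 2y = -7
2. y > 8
Yes

Take x = -9, y = 10. Substituting into each constraint:
  (1) 3(-9) + 2(10) = -7 ✓
  (2) 10 > 8 ✓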